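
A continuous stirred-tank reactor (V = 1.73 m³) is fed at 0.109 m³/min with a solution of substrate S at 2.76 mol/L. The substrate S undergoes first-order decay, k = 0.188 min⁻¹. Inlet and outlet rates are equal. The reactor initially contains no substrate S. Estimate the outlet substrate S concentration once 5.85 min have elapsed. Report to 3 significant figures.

0.533 mol/L

Accumulation = in − out − consumed: V dC/dt = Q C_in − Q C − k V C.
dC/dt = (Q/V) C_in − (Q/V + k) C; effective rate a = Q/V + k = 0.063006 + 0.188 = 0.25101 min⁻¹.
C_ss = Q C_in/(Q + kV) = 0.69280 mol/L; C(t) = C_ss + (C₀ − C_ss) e^(−a t).
C(5.85) = 0.69280 + (-0.69280)·e^(−0.25101·5.85) = 0.69280 + (-0.69280)·0.23030 = 0.53325 mol/L.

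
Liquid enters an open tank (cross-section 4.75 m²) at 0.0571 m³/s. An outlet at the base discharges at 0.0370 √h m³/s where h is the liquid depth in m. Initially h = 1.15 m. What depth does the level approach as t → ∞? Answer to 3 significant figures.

2.38 m

Volume balance on the tank: A dh/dt = Q_in − 0.0370 √h. At steady state dh/dt = 0:
Q_in = 0.0370 √h_ss ⇒ √h_ss = 0.0571/0.0370 = 1.5432.
h_ss = 1.5432² = 2.3816 m. (Since h₀ = 1.15 m < h_ss, the level will rise toward this value.)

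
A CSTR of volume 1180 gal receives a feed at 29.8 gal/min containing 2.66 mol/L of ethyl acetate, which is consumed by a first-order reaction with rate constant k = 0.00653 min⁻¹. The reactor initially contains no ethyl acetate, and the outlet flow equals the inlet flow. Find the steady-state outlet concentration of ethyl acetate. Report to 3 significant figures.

Accumulation = in − out − consumed: V dC/dt = Q C_in − Q C − k V C.
At steady state: 0 = Q C_in − (Q + kV) C_ss, so C_ss = Q C_in/(Q + kV).
C_ss = 29.8·2.66/(29.8 + 0.00653·1180) = 79.268/37.505 = 2.1135 mol/L.

2.11 mol/L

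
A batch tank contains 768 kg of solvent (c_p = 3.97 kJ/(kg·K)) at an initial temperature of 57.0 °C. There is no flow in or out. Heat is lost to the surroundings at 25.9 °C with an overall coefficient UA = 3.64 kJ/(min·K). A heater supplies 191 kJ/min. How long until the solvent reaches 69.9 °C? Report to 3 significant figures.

775 min

Unsteady energy balance on the tank contents: M c_p dT/dt = −UA(T − T_amb) + Q̇.
τ = M c_p/UA = 837.63 min; T_ss = T_amb + Q̇/UA = 25.9 + 191/3.64 = 78.373 °C.
T(t) = T_ss + (T₀ − T_ss)e^(−t/τ); set T = 69.9:
t = −τ ln[(T − T_ss)/(T₀ − T_ss)] = −837.63 · ln(0.39642) = 775.04 min.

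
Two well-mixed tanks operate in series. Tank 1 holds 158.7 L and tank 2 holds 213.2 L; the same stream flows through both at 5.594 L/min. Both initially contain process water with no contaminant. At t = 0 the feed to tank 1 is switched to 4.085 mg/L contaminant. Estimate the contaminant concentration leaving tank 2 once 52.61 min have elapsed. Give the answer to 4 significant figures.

1.928 mg/L

Species balance on tank i: dCᵢ/dt = (Cᵢ₋₁ − Cᵢ)/τᵢ with τᵢ = Vᵢ/Q.
τ₁ = 158.7/5.594 = 28.3697 min; τ₂ = 213.2/5.594 = 38.1123 min.
Tank 1: C₁ = C_in(1 − e^(−t/τ₁)). Tank 2 (τ₁ ≠ τ₂): C₂ = C_in[1 − (τ₁ e^(−t/τ₁) − τ₂ e^(−t/τ₂))/(τ₁ − τ₂)].
At t = 52.61: e^(−t/τ₁) = 0.156540, e^(−t/τ₂) = 0.251479.
C₂ = 4.085·[1 − (28.3697·0.156540 − 38.1123·0.251479)/(-9.74258)] = 4.085·0.472065 = 1.92839 mg/L.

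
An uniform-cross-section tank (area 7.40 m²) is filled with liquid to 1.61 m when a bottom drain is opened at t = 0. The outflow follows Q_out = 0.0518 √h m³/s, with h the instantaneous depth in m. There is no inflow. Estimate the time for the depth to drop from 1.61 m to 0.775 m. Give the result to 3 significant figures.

111 s

A dh/dt = −Q_out = −0.0518 √h.
This is separable: 2 d(√h)/dt = −0.0518/A, so √h = √h₀ − (0.0518/(2A)) t.
t = 2A(√h₀ − √h)/0.0518 = 2·7.40·(√1.61 − √0.775)/0.0518
  = 14.800 × (1.2689 − 0.88034) / 0.0518 = 111.00 s.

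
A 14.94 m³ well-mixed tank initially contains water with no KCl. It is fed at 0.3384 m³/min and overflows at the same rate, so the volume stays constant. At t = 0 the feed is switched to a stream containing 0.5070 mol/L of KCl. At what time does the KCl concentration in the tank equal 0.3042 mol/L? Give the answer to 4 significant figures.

40.45 min

Species balance: V dC/dt = Q(C_in − C) ⇒ τ = V/Q = 44.1489 min.
C(t) = C_in + (C₀ − C_in) e^(−t/τ). Set C = 0.3042 and solve for t:
e^(−t/τ) = (C − C_in)/(C₀ − C_in) = (0.3042 − 0.5070)/(0 − 0.5070) = 0.400000
t = −τ ln(…) = 44.1489 × 0.916291 = 40.4533 min.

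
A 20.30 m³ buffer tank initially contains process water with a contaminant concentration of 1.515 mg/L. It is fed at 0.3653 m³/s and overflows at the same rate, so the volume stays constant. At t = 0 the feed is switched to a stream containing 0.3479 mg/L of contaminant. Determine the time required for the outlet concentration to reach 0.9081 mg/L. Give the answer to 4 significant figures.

Species balance: V dC/dt = Q(C_in − C) ⇒ τ = V/Q = 55.5708 s.
C(t) = C_in + (C₀ − C_in) e^(−t/τ). Set C = 0.9081 and solve for t:
e^(−t/τ) = (C − C_in)/(C₀ − C_in) = (0.9081 − 0.3479)/(1.515 − 0.3479) = 0.479993
t = −τ ln(…) = 55.5708 × 0.733983 = 40.7880 s.

40.79 s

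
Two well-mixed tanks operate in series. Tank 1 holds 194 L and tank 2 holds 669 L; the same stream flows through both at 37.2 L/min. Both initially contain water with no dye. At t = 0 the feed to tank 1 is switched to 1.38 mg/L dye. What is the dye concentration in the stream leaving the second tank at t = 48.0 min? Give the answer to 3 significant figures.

1.25 mg/L

Species balance on tank i: dCᵢ/dt = (Cᵢ₋₁ − Cᵢ)/τᵢ with τᵢ = Vᵢ/Q.
τ₁ = 194/37.2 = 5.2151 min; τ₂ = 669/37.2 = 17.984 min.
Tank 1: C₁ = C_in(1 − e^(−t/τ₁)). Tank 2 (τ₁ ≠ τ₂): C₂ = C_in[1 − (τ₁ e^(−t/τ₁) − τ₂ e^(−t/τ₂))/(τ₁ − τ₂)].
At t = 48.0: e^(−t/τ₁) = 0.00010062, e^(−t/τ₂) = 0.069317.
C₂ = 1.38·[1 − (5.2151·0.00010062 − 17.984·0.069317)/(-12.769)] = 1.38·0.90241 = 1.2453 mg/L.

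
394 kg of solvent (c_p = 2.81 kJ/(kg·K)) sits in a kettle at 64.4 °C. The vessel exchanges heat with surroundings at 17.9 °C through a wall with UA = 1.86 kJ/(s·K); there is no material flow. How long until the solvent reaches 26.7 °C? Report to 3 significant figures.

991 s

Lumped-capacitance energy balance: M c_p dT/dt = UA(T_amb − T).
τ = M c_p/UA = 595.24 s; T_ss = T_amb = 17.900 °C.
T(t) = T_ss + (T₀ − T_ss)e^(−t/τ); set T = 26.7:
t = −τ ln[(T − T_ss)/(T₀ − T_ss)] = −595.24 · ln(0.18925) = 990.89 s.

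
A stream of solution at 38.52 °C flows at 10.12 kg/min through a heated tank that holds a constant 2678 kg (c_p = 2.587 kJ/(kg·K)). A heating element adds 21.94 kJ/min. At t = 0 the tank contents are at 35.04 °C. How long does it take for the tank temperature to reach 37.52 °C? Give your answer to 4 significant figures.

226.0 min

Energy balance: M c_p dT/dt = ṁ c_p (T_in − T) + 21.94.
τ = M/ṁ = 264.625 min; T_ss = T_in + Q̇/(ṁ c_p) = 39.3580 °C.
T(t) = T_ss + (T₀ − T_ss) e^(−t/τ). Set T = 37.52:
e^(−t/τ) = (37.52 − 39.3580)/(35.04 − 39.3580) = 0.425664
t = −264.625 · ln(0.425664) = 226.017 min.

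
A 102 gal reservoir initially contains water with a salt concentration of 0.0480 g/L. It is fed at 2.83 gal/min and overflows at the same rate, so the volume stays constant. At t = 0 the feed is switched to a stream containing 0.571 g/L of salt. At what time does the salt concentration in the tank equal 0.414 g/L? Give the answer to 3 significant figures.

Species balance on the tank: V dC/dt = Q(C_in − C), so τ = V/Q = 36.042 min.
C(t) = C_in + (C₀ − C_in) e^(−t/τ). Set C = 0.414 and solve for t:
e^(−t/τ) = (C − C_in)/(C₀ − C_in) = (0.414 − 0.571)/(0.0480 − 0.571) = 0.30019
t = −τ ln(…) = 36.042 × 1.2033 = 43.371 min.

43.4 min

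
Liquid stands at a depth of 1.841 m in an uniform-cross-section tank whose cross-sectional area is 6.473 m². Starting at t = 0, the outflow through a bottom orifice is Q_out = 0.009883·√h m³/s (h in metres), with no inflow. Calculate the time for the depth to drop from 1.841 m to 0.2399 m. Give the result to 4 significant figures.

1136 s

A dh/dt = −Q_out = −0.009883 √h.
∫ h^(−1/2) dh = −(0.009883/A) ∫ dt, giving 2√h = 2√h₀ − (0.009883/A) t.
t = 2A(√h₀ − √h)/0.009883 = 2·6.473·(√1.841 − √0.2399)/0.009883
  = 12.9460 × (1.35683 − 0.489796) / 0.009883 = 1135.76 s.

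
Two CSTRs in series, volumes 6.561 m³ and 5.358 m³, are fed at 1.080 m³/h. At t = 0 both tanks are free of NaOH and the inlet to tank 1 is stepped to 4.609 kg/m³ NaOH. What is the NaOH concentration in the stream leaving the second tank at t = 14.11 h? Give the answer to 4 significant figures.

3.340 kg/m³

Each tank obeys Vᵢ dCᵢ/dt = Q(Cᵢ₋₁ − Cᵢ), so τᵢ = Vᵢ/Q.
τ₁ = 6.561/1.080 = 6.07500 h; τ₂ = 5.358/1.080 = 4.96111 h.
Solving the cascade with C₁(0)=C₂(0)=0 gives C₂(t) = C_in[1 − (τ₁ e^(−t/τ₁) − τ₂ e^(−t/τ₂))/(τ₁ − τ₂)].
At t = 14.11: e^(−t/τ₁) = 0.0980151, e^(−t/τ₂) = 0.0581854.
C₂ = 4.609·[1 − (6.07500·0.0980151 − 4.96111·0.0581854)/(1.11389)] = 4.609·0.724589 = 3.33963 kg/m³.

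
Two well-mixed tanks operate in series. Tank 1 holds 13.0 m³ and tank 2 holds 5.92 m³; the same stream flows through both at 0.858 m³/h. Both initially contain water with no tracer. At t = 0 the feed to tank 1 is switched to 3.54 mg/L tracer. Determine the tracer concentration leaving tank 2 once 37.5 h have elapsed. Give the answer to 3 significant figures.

3.01 mg/L

Each tank obeys Vᵢ dCᵢ/dt = Q(Cᵢ₋₁ − Cᵢ), so τᵢ = Vᵢ/Q.
τ₁ = 13.0/0.858 = 15.152 h; τ₂ = 5.92/0.858 = 6.8998 h.
Tank 1: C₁ = C_in(1 − e^(−t/τ₁)). Tank 2 (τ₁ ≠ τ₂): C₂ = C_in[1 − (τ₁ e^(−t/τ₁) − τ₂ e^(−t/τ₂))/(τ₁ − τ₂)].
At t = 37.5: e^(−t/τ₁) = 0.084163, e^(−t/τ₂) = 0.0043614.
C₂ = 3.54·[1 − (15.152·0.084163 − 6.8998·0.0043614)/(8.2517)] = 3.54·0.84911 = 3.0059 mg/L.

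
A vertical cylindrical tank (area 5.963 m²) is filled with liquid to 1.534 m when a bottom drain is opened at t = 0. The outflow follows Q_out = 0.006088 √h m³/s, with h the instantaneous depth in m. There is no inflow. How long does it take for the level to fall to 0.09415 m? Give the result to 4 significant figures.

1825 s

With no inflow, A dh/dt = −0.006088 √h.
This is separable: 2 d(√h)/dt = −0.006088/A, so √h = √h₀ − (0.006088/(2A)) t.
t = 2A(√h₀ − √h)/0.006088 = 2·5.963·(√1.534 − √0.09415)/0.006088
  = 11.9260 × (1.23855 − 0.306839) / 0.006088 = 1825.16 s.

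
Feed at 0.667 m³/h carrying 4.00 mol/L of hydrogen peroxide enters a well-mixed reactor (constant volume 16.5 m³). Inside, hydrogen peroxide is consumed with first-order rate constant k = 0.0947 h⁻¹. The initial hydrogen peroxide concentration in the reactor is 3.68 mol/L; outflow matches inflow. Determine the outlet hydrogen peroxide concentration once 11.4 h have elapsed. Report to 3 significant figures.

1.73 mol/L

Species balance: V dC/dt = Q C_in − Q C − k V C.
This is linear with rate a = Q/V + k = 0.13512 h⁻¹.
C_ss = Q C_in/(Q + kV) = 1.1967 mol/L; C(t) = C_ss + (C₀ − C_ss) e^(−a t).
C(11.4) = 1.1967 + (2.4833)·e^(−0.13512·11.4) = 1.1967 + (2.4833)·0.21429 = 1.7288 mol/L.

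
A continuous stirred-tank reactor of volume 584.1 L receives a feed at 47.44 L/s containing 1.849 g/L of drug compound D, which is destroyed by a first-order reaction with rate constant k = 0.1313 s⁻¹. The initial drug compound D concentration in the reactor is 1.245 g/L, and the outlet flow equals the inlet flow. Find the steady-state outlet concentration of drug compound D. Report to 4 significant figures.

0.7066 g/L

Accumulation = in − out − consumed: V dC/dt = Q C_in − Q C − k V C.
At steady state: 0 = Q C_in − (Q + kV) C_ss, so C_ss = Q C_in/(Q + kV).
C_ss = 47.44·1.849/(47.44 + 0.1313·584.1) = 87.7166/124.132 = 0.706638 g/L.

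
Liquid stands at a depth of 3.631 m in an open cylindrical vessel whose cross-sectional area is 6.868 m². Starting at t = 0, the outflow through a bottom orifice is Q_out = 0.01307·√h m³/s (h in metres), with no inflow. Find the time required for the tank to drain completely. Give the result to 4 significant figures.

Accumulation of liquid (constant cross-section A): A dh/dt = −0.01307 √h.
∫ h^(−1/2) dh = −(0.01307/A) ∫ dt, giving 2√h = 2√h₀ − (0.01307/A) t.
Set h = 0: 2√h₀ = (0.01307/A) t_empty ⇒ t_empty = 2A√h₀/0.01307.
t_empty = 2·6.868·√3.631/0.01307 = 13.7360·1.90552/0.01307 = 2002.62 s.

2003 s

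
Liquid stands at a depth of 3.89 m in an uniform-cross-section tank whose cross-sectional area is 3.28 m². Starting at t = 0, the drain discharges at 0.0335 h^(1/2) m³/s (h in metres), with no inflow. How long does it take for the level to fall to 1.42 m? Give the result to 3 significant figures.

153 s

A dh/dt = −Q_out = −0.0335 √h.
∫ h^(−1/2) dh = −(0.0335/A) ∫ dt, giving 2√h = 2√h₀ − (0.0335/A) t.
t = 2A(√h₀ − √h)/0.0335 = 2·3.28·(√3.89 − √1.42)/0.0335
  = 6.5600 × (1.9723 − 1.1916) / 0.0335 = 152.87 s.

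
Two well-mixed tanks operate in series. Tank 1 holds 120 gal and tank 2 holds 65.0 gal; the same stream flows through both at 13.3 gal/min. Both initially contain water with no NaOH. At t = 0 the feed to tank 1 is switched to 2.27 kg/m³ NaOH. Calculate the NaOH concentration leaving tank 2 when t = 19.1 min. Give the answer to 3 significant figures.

Each tank obeys Vᵢ dCᵢ/dt = Q(Cᵢ₋₁ − Cᵢ), so τᵢ = Vᵢ/Q.
τ₁ = 120/13.3 = 9.0226 min; τ₂ = 65.0/13.3 = 4.8872 min.
Tank 1: C₁ = C_in(1 − e^(−t/τ₁)). Tank 2 (τ₁ ≠ τ₂): C₂ = C_in[1 − (τ₁ e^(−t/τ₁) − τ₂ e^(−t/τ₂))/(τ₁ − τ₂)].
At t = 19.1: e^(−t/τ₁) = 0.12040, e^(−t/τ₂) = 0.020078.
C₂ = 2.27·[1 − (9.0226·0.12040 − 4.8872·0.020078)/(4.1353)] = 2.27·0.76103 = 1.7275 kg/m³.

1.73 kg/m³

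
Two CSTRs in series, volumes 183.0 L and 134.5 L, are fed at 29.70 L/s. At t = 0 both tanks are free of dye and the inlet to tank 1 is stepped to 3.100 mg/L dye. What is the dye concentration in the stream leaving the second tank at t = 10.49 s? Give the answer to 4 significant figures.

1.816 mg/L

Species balance on tank i: dCᵢ/dt = (Cᵢ₋₁ − Cᵢ)/τᵢ with τᵢ = Vᵢ/Q.
τ₁ = 183.0/29.70 = 6.16162 s; τ₂ = 134.5/29.70 = 4.52862 s.
Solving the cascade with C₁(0)=C₂(0)=0 gives C₂(t) = C_in[1 − (τ₁ e^(−t/τ₁) − τ₂ e^(−t/τ₂))/(τ₁ − τ₂)].
At t = 10.49: e^(−t/τ₁) = 0.182232, e^(−t/τ₂) = 0.0986301.
C₂ = 3.100·[1 − (6.16162·0.182232 − 4.52862·0.0986301)/(1.63300)] = 3.100·0.585924 = 1.81636 mg/L.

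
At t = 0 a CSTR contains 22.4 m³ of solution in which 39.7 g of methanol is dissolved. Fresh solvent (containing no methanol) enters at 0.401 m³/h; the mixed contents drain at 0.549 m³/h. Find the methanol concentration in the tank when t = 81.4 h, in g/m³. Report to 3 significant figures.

0.219 g/m³

Total volume: dV/dt = Q_in − Q_out = -0.14800 m³/h, so V(t) = 22.4 − 0.14800 t and V(81.4) = 10.353 m³.
Species balance (pure solvent in): dm/dt = −Q_out · m/V(t).
dm/m = −Q_out dt/(V₀ − 0.14800 t); integrating gives ln(m/m₀) = −(Q_out/(Q_in−Q_out)) ln(V/V₀).
m = m₀ (V₀/V)^(Q_out/(Q_in−Q_out)) = 39.7 × (22.4/10.353)^(-3.7095) = 2.2668 g.
C = m/V = 2.2668/10.353 = 0.21896 g/m³.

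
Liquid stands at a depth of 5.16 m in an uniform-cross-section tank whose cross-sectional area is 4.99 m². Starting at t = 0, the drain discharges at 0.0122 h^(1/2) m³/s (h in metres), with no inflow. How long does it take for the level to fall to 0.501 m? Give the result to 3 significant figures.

With no inflow, A dh/dt = −0.0122 √h.
∫ h^(−1/2) dh = −(0.0122/A) ∫ dt, giving 2√h = 2√h₀ − (0.0122/A) t.
t = 2A(√h₀ − √h)/0.0122 = 2·4.99·(√5.16 − √0.501)/0.0122
  = 9.9800 × (2.2716 − 0.70781) / 0.0122 = 1279.2 s.

1280 s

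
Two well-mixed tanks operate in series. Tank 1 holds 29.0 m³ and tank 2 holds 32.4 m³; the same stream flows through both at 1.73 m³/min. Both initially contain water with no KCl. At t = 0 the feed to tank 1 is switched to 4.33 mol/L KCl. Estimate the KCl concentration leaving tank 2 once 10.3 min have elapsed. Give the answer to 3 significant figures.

0.501 mol/L

Each tank obeys Vᵢ dCᵢ/dt = Q(Cᵢ₋₁ − Cᵢ), so τᵢ = Vᵢ/Q.
τ₁ = 29.0/1.73 = 16.763 min; τ₂ = 32.4/1.73 = 18.728 min.
Solving the cascade with C₁(0)=C₂(0)=0 gives C₂(t) = C_in[1 − (τ₁ e^(−t/τ₁) − τ₂ e^(−t/τ₂))/(τ₁ − τ₂)].
At t = 10.3: e^(−t/τ₁) = 0.54094, e^(−t/τ₂) = 0.57697.
C₂ = 4.33·[1 − (16.763·0.54094 − 18.728·0.57697)/(-1.9653)] = 4.33·0.11573 = 0.50112 mol/L.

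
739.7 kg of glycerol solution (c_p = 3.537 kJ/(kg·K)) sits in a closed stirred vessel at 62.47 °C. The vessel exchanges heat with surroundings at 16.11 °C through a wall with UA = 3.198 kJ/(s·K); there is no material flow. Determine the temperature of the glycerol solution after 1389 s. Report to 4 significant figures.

Heat balance on the well-mixed liquid: M c_p dT/dt = −UA(T − T_amb).
dT/dt = (T_ss − T)/τ with T_ss = T_amb = 16.1100 °C, τ = M c_p/UA = 739.7·3.537/3.198 = 818.111 s.
This is linear first-order; T(t) = T_ss + (T₀ − T_ss) e^(−t/τ).
T(1389) = 16.1100 + (46.3600)·0.183083 = 24.5977 °C.

24.60 °C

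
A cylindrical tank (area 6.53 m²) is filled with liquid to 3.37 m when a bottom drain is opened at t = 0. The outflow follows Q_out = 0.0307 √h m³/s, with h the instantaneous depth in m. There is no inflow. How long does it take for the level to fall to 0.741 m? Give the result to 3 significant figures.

With no inflow, A dh/dt = −0.0307 √h.
Separate and integrate: 2(√h − √h₀) = −(0.0307/A) t.
t = 2A(√h₀ − √h)/0.0307 = 2·6.53·(√3.37 − √0.741)/0.0307
  = 13.060 × (1.8358 − 0.86081) / 0.0307 = 414.75 s.

415 s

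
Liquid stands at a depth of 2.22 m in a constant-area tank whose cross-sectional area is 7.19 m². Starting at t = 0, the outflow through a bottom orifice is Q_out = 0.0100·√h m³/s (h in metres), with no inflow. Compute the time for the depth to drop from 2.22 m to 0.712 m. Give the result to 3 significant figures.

With no inflow, A dh/dt = −0.0100 √h.
∫ h^(−1/2) dh = −(0.0100/A) ∫ dt, giving 2√h = 2√h₀ − (0.0100/A) t.
t = 2A(√h₀ − √h)/0.0100 = 2·7.19·(√2.22 − √0.712)/0.0100
  = 14.380 × (1.4900 − 0.84380) / 0.0100 = 929.19 s.

929 s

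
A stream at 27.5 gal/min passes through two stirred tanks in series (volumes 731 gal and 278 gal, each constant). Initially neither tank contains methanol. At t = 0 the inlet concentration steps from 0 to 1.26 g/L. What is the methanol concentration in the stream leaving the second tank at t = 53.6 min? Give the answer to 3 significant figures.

Each tank obeys Vᵢ dCᵢ/dt = Q(Cᵢ₋₁ − Cᵢ), so τᵢ = Vᵢ/Q.
τ₁ = 731/27.5 = 26.582 min; τ₂ = 278/27.5 = 10.109 min.
Tank 1: C₁ = C_in(1 − e^(−t/τ₁)). Tank 2 (τ₁ ≠ τ₂): C₂ = C_in[1 − (τ₁ e^(−t/τ₁) − τ₂ e^(−t/τ₂))/(τ₁ − τ₂)].
At t = 53.6: e^(−t/τ₁) = 0.13313, e^(−t/τ₂) = 0.0049808.
C₂ = 1.26·[1 − (26.582·0.13313 − 10.109·0.0049808)/(16.473)] = 1.26·0.78822 = 0.99316 g/L.

0.993 g/L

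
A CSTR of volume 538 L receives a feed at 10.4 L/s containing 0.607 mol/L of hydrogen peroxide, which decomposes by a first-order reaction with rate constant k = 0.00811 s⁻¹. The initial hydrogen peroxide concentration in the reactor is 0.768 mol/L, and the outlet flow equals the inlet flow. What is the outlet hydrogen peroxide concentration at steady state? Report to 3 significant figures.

Species balance: V dC/dt = Q C_in − Q C − k V C.
At steady state: 0 = Q C_in − (Q + kV) C_ss, so C_ss = Q C_in/(Q + kV).
C_ss = 10.4·0.607/(10.4 + 0.00811·538) = 6.3128/14.763 = 0.42760 mol/L.

0.428 mol/L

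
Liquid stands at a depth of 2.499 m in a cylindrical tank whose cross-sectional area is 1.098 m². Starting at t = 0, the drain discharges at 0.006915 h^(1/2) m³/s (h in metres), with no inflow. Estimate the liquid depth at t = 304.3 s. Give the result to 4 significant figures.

0.3876 m

With no inflow, A dh/dt = −0.006915 √h.
∫ h^(−1/2) dh = −(0.006915/A) ∫ dt, giving 2√h = 2√h₀ − (0.006915/A) t.
√h = √2.499 − 0.006915·304.3/(2·1.098) = 1.58082 − 0.958212 = 0.622610.
h = 0.622610² = 0.387643 m.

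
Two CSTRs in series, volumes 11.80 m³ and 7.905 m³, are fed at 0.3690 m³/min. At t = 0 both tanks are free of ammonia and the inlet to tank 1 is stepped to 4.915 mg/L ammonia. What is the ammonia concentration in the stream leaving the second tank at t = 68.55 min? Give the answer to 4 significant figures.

Time constants: τᵢ = Vᵢ/Q for each well-mixed tank.
τ₁ = 11.80/0.3690 = 31.9783 min; τ₂ = 7.905/0.3690 = 21.4228 min.
Tank 1: C₁ = C_in(1 − e^(−t/τ₁)). Tank 2 (τ₁ ≠ τ₂): C₂ = C_in[1 − (τ₁ e^(−t/τ₁) − τ₂ e^(−t/τ₂))/(τ₁ − τ₂)].
At t = 68.55: e^(−t/τ₁) = 0.117227, e^(−t/τ₂) = 0.0407676.
C₂ = 4.915·[1 − (31.9783·0.117227 − 21.4228·0.0407676)/(10.5556)] = 4.915·0.727596 = 3.57613 mg/L.

3.576 mg/L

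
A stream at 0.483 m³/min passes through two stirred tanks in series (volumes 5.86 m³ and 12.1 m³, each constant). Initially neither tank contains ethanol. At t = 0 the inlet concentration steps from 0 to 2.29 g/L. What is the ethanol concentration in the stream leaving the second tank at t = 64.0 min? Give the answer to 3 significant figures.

Each tank obeys Vᵢ dCᵢ/dt = Q(Cᵢ₋₁ − Cᵢ), so τᵢ = Vᵢ/Q.
τ₁ = 5.86/0.483 = 12.133 min; τ₂ = 12.1/0.483 = 25.052 min.
Solving the cascade with C₁(0)=C₂(0)=0 gives C₂(t) = C_in[1 − (τ₁ e^(−t/τ₁) − τ₂ e^(−t/τ₂))/(τ₁ − τ₂)].
At t = 64.0: e^(−t/τ₁) = 0.0051175, e^(−t/τ₂) = 0.077715.
C₂ = 2.29·[1 − (12.133·0.0051175 − 25.052·0.077715)/(-12.919)] = 2.29·0.85411 = 1.9559 g/L.

1.96 g/L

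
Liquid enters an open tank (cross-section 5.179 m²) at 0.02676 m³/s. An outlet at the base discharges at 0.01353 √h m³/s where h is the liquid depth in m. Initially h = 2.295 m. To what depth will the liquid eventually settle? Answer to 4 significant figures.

3.912 m

Level balance: A dh/dt = 0.02676 − 0.01353 √h. Setting dh/dt = 0:
Q_in = 0.01353 √h_ss ⇒ √h_ss = 0.02676/0.01353 = 1.97783.
h_ss = 1.97783² = 3.91180 m. (Since h₀ = 2.295 m < h_ss, the level will rise toward this value.)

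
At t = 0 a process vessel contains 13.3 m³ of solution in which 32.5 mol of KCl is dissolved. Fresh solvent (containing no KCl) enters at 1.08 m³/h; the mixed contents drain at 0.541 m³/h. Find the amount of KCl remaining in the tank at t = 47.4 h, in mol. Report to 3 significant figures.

11.1 mol

Total volume: dV/dt = Q_in − Q_out = 0.53900 m³/h, so V(t) = 13.3 + 0.53900 t and V(47.4) = 38.849 m³.
Solute balance: dm/dt = 0 − Q_out C = −Q_out m/V(t).
dm/m = −Q_out dt/(V₀ + 0.53900 t); integrating gives ln(m/m₀) = −(Q_out/(Q_in−Q_out)) ln(V/V₀).
m = m₀ (V₀/V)^(Q_out/(Q_in−Q_out)) = 32.5 × (13.3/38.849)^(1.0037) = 11.082 mol.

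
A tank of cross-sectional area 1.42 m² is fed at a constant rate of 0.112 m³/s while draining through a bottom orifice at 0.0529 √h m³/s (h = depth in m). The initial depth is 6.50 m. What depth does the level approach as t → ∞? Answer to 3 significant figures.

Volume balance on the tank: A dh/dt = Q_in − 0.0529 √h. At steady state dh/dt = 0:
Q_in = 0.0529 √h_ss ⇒ √h_ss = 0.112/0.0529 = 2.1172.
h_ss = 2.1172² = 4.4825 m. (Since h₀ = 6.50 m > h_ss, the level will fall toward this value.)

4.48 m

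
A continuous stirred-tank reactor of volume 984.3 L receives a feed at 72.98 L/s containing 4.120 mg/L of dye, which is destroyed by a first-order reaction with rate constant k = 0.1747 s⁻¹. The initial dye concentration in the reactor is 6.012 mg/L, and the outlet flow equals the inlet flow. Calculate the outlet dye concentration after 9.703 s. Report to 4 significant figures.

Species balance: V dC/dt = Q C_in − Q C − k V C.
This is linear with rate a = Q/V + k = 0.248844 s⁻¹.
C_ss = Q C_in/(Q + kV) = 1.22757 mg/L; C(t) = C_ss + (C₀ − C_ss) e^(−a t).
C(9.703) = 1.22757 + (4.78443)·e^(−0.248844·9.703) = 1.22757 + (4.78443)·0.0894090 = 1.65534 mg/L.

1.655 mg/L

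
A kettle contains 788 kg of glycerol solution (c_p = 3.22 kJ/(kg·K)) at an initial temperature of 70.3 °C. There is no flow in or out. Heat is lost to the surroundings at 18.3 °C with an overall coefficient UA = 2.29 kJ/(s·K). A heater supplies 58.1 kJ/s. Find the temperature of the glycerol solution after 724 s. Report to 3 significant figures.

57.5 °C

Energy balance: M c_p dT/dt = −UA(T − T_amb) + Q̇.
dT/dt = (T_ss − T)/τ with T_ss = T_amb + Q̇/UA = 18.3 + 58.1/2.29 = 43.671 °C, τ = M c_p/UA = 788·3.22/2.29 = 1108.0 s.
This is linear first-order; T(t) = T_ss + (T₀ − T_ss) e^(−t/τ).
T(724) = 43.671 + (26.629)·0.52026 = 57.525 °C.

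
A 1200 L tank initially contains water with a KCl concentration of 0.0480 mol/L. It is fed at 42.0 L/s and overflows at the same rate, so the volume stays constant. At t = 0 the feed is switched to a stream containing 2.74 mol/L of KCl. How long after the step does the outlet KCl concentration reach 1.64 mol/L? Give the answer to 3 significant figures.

Species balance: V dC/dt = Q(C_in − C) ⇒ τ = V/Q = 28.571 s.
C(t) = C_in + (C₀ − C_in) e^(−t/τ). Set C = 1.64 and solve for t:
e^(−t/τ) = (C − C_in)/(C₀ − C_in) = (1.64 − 2.74)/(0.0480 − 2.74) = 0.40862
t = −τ ln(…) = 28.571 × 0.89497 = 25.571 s.

25.6 s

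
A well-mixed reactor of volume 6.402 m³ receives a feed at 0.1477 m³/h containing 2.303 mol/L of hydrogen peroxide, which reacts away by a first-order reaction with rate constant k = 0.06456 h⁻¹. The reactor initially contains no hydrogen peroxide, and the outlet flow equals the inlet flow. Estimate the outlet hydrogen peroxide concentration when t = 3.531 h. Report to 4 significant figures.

Accumulation = in − out − consumed: V dC/dt = Q C_in − Q C − k V C.
dC/dt = (Q/V) C_in − (Q/V + k) C; effective rate a = Q/V + k = 0.0230709 + 0.06456 = 0.0876309 h⁻¹.
C_ss = Q C_in/(Q + kV) = 0.606319 mol/L; C(t) = C_ss + (C₀ − C_ss) e^(−a t).
C(3.531) = 0.606319 + (-0.606319)·e^(−0.0876309·3.531) = 0.606319 + (-0.606319)·0.733869 = 0.161360 mol/L.

0.1614 mol/L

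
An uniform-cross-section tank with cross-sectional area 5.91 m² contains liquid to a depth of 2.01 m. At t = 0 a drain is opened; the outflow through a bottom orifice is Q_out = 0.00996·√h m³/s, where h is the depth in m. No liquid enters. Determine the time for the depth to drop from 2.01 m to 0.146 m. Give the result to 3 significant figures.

1230 s

With no inflow, A dh/dt = −0.00996 √h.
∫ h^(−1/2) dh = −(0.00996/A) ∫ dt, giving 2√h = 2√h₀ − (0.00996/A) t.
t = 2A(√h₀ − √h)/0.00996 = 2·5.91·(√2.01 − √0.146)/0.00996
  = 11.820 × (1.4177 − 0.38210) / 0.00996 = 1229.0 s.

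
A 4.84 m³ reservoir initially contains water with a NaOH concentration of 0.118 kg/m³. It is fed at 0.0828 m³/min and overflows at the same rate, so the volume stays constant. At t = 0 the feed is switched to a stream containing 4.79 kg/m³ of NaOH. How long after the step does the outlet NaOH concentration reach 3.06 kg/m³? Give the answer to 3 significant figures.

58.1 min

Species balance on the tank: V dC/dt = Q(C_in − C), so τ = V/Q = 58.454 min.
C(t) = C_in + (C₀ − C_in) e^(−t/τ). Set C = 3.06 and solve for t:
e^(−t/τ) = (C − C_in)/(C₀ − C_in) = (3.06 − 4.79)/(0.118 − 4.79) = 0.37029
t = −τ ln(…) = 58.454 × 0.99347 = 58.072 min.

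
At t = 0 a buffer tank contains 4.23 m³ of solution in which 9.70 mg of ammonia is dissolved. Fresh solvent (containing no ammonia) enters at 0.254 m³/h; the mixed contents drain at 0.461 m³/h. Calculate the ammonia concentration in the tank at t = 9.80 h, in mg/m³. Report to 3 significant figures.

1.03 mg/m³

Total volume: dV/dt = Q_in − Q_out = -0.20700 m³/h, so V(t) = 4.23 − 0.20700 t and V(9.80) = 2.2014 m³.
Species balance (pure solvent in): dm/dt = −Q_out · m/V(t).
Separate: dm/m = −Q_out dt/V(t) ⇒ ln(m/m₀) = −(Q_out/(Q_in−Q_out)) ln(V/V₀).
m = m₀ (V₀/V)^(Q_out/(Q_in−Q_out)) = 9.70 × (4.23/2.2014)^(-2.2271) = 2.2651 mg.
C = m/V = 2.2651/2.2014 = 1.0289 mg/m³.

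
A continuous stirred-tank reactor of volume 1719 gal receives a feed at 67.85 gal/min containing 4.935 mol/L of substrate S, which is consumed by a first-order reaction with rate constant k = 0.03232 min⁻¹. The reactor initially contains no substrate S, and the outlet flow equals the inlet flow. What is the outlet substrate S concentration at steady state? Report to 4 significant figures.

2.713 mol/L

Species balance: V dC/dt = Q C_in − Q C − k V C.
Steady state (dC/dt = 0): C_ss = Q C_in/(Q + kV) = C_in/(1 + kV/Q).
C_ss = 67.85·4.935/(67.85 + 0.03232·1719) = 334.840/123.408 = 2.71327 mol/L.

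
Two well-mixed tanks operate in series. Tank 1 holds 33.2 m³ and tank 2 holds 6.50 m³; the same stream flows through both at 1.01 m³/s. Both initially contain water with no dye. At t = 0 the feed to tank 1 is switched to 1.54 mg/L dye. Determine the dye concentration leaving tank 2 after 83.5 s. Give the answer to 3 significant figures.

Time constants: τᵢ = Vᵢ/Q for each well-mixed tank.
τ₁ = 33.2/1.01 = 32.871 s; τ₂ = 6.50/1.01 = 6.4356 s.
Tank 1: C₁ = C_in(1 − e^(−t/τ₁)). Tank 2 (τ₁ ≠ τ₂): C₂ = C_in[1 − (τ₁ e^(−t/τ₁) − τ₂ e^(−t/τ₂))/(τ₁ − τ₂)].
At t = 83.5: e^(−t/τ₁) = 0.078850, e^(−t/τ₂) = 2.3184e-06.
C₂ = 1.54·[1 − (32.871·0.078850 − 6.4356·2.3184e-06)/(26.436)] = 1.54·0.90196 = 1.3890 mg/L.

1.39 mg/L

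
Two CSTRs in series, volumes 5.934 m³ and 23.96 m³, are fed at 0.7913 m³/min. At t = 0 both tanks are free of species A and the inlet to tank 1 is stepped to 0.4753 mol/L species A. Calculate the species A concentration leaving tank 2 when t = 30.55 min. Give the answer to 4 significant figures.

Each tank obeys Vᵢ dCᵢ/dt = Q(Cᵢ₋₁ − Cᵢ), so τᵢ = Vᵢ/Q.
τ₁ = 5.934/0.7913 = 7.49905 min; τ₂ = 23.96/0.7913 = 30.2793 min.
Solving the cascade with C₁(0)=C₂(0)=0 gives C₂(t) = C_in[1 − (τ₁ e^(−t/τ₁) − τ₂ e^(−t/τ₂))/(τ₁ − τ₂)].
At t = 30.55: e^(−t/τ₁) = 0.0170118, e^(−t/τ₂) = 0.364605.
C₂ = 0.4753·[1 − (7.49905·0.0170118 − 30.2793·0.364605)/(-22.7802)] = 0.4753·0.520970 = 0.247617 mol/L.

0.2476 mol/L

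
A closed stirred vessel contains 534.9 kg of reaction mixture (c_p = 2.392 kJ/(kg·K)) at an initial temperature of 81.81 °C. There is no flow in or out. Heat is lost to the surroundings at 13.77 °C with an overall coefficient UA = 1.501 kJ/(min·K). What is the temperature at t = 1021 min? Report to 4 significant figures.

M c_p dT/dt = −UA(T − T_amb).
dT/dt = (T_ss − T)/τ with T_ss = T_amb = 13.7700 °C, τ = M c_p/UA = 534.9·2.392/1.501 = 852.419 min.
Solution: T(t) = T_ss + (T₀ − T_ss) e^(−t/τ).
T(1021) = 13.7700 + (68.0400)·0.301867 = 34.3090 °C.

34.31 °C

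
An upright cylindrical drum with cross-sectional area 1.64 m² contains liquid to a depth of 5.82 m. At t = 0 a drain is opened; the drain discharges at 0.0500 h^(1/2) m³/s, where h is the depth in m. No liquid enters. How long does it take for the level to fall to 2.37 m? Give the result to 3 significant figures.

A dh/dt = −Q_out = −0.0500 √h.
∫ h^(−1/2) dh = −(0.0500/A) ∫ dt, giving 2√h = 2√h₀ − (0.0500/A) t.
t = 2A(√h₀ − √h)/0.0500 = 2·1.64·(√5.82 − √2.37)/0.0500
  = 3.2800 × (2.4125 − 1.5395) / 0.0500 = 57.268 s.

57.3 s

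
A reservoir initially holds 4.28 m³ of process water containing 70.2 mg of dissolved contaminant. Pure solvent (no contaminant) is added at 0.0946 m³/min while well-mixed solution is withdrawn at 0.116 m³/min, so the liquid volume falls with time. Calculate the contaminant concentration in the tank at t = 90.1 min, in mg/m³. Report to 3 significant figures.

Total volume: dV/dt = Q_in − Q_out = -0.021400 m³/min, so V(t) = 4.28 − 0.021400 t and V(90.1) = 2.3519 m³.
No contaminant enters, so dm/dt = −Q_out · (m/V).
Separate: dm/m = −Q_out dt/V(t) ⇒ ln(m/m₀) = −(Q_out/(Q_in−Q_out)) ln(V/V₀).
m = m₀ (V₀/V)^(Q_out/(Q_in−Q_out)) = 70.2 × (4.28/2.3519)^(-5.4206) = 2.7341 mg.
C = m/V = 2.7341/2.3519 = 1.1625 mg/m³.

1.16 mg/m³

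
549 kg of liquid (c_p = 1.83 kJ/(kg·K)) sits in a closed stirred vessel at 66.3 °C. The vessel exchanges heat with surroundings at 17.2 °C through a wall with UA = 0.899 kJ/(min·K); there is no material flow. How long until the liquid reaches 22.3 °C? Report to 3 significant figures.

2530 min

M c_p dT/dt = −UA(T − T_amb).
τ = M c_p/UA = 1117.5 min; T_ss = T_amb = 17.200 °C.
T(t) = T_ss + (T₀ − T_ss)e^(−t/τ); set T = 22.3:
t = −τ ln[(T − T_ss)/(T₀ − T_ss)] = −1117.5 · ln(0.10387) = 2530.8 min.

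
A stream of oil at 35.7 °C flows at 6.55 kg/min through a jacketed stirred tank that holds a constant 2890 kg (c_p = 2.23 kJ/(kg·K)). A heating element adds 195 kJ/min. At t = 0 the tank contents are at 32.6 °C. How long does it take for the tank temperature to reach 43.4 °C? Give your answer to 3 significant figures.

472 min

M c_p dT/dt = ṁ c_p (T_in − T) + Q̇.
τ = M/ṁ = 441.22 min; T_ss = T_in + Q̇/(ṁ c_p) = 49.050 °C.
T(t) = T_ss + (T₀ − T_ss) e^(−t/τ). Set T = 43.4:
e^(−t/τ) = (43.4 − 49.050)/(32.6 − 49.050) = 0.34347
t = −441.22 · ln(0.34347) = 471.51 min.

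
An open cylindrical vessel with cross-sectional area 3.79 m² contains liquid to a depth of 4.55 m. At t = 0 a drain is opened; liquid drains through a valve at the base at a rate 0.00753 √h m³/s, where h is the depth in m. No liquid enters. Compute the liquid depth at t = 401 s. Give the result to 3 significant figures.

With no inflow, A dh/dt = −0.00753 √h.
This is separable: 2 d(√h)/dt = −0.00753/A, so √h = √h₀ − (0.00753/(2A)) t.
√h = √4.55 − 0.00753·401/(2·3.79) = 2.1331 − 0.39835 = 1.7347.
h = 1.7347² = 3.0092 m.

3.01 m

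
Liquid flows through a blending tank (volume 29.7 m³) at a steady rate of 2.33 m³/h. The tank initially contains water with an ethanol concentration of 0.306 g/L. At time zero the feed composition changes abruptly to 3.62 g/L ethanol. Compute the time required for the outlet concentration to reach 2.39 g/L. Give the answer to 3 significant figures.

Accumulation = in − out for the solute gives V dC/dt = Q(C_in − C), so τ = V/Q = 12.747 h.
C(t) = C_in + (C₀ − C_in) e^(−t/τ). Set C = 2.39 and solve for t:
e^(−t/τ) = (C − C_in)/(C₀ − C_in) = (2.39 − 3.62)/(0.306 − 3.62) = 0.37115
t = −τ ln(…) = 12.747 × 0.99114 = 12.634 h.

12.6 h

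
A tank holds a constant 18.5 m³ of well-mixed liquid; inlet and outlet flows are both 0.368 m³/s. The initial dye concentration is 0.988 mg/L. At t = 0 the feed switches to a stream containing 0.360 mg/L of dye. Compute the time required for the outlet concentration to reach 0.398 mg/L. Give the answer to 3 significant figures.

Mass balance on the solute (V constant): V dC/dt = Q(C_in − C), so τ = V/Q = 50.272 s.
C(t) = C_in + (C₀ − C_in) e^(−t/τ). Set C = 0.398 and solve for t:
e^(−t/τ) = (C − C_in)/(C₀ − C_in) = (0.398 − 0.360)/(0.988 − 0.360) = 0.060510
t = −τ ln(…) = 50.272 × 2.8050 = 141.01 s.

141 s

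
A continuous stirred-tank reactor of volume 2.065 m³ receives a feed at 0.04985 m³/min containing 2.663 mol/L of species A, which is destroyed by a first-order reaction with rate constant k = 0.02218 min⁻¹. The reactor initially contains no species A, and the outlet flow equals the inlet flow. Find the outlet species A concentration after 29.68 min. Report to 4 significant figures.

V dC/dt = Q(C_in − C) − k V C.
dC/dt = (Q/V) C_in − (Q/V + k) C; effective rate a = Q/V + k = 0.0241404 + 0.02218 = 0.0463204 min⁻¹.
C_ss = Q C_in/(Q + kV) = 1.38785 mol/L; C(t) = C_ss + (C₀ − C_ss) e^(−a t).
C(29.68) = 1.38785 + (-1.38785)·e^(−0.0463204·29.68) = 1.38785 + (-1.38785)·0.252893 = 1.03688 mol/L.

1.037 mol/L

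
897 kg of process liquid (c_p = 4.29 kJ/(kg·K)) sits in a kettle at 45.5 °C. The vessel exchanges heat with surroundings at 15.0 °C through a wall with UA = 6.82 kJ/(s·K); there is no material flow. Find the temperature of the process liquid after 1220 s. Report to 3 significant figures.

18.5 °C

Lumped-capacitance energy balance: M c_p dT/dt = UA(T_amb − T).
dT/dt = (T_ss − T)/τ with T_ss = T_amb = 15.000 °C, τ = M c_p/UA = 897·4.29/6.82 = 564.24 s.
Solution: T(t) = T_ss + (T₀ − T_ss) e^(−t/τ).
T(1220) = 15.000 + (30.500)·0.11507 = 18.510 °C.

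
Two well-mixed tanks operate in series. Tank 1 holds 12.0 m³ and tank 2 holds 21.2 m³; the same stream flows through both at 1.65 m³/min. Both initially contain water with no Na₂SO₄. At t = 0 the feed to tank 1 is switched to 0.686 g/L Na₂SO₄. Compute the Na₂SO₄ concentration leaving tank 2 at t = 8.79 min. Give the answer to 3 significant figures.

Time constants: τᵢ = Vᵢ/Q for each well-mixed tank.
τ₁ = 12.0/1.65 = 7.2727 min; τ₂ = 21.2/1.65 = 12.848 min.
Solving the cascade with C₁(0)=C₂(0)=0 gives C₂(t) = C_in[1 − (τ₁ e^(−t/τ₁) − τ₂ e^(−t/τ₂))/(τ₁ − τ₂)].
At t = 8.79: e^(−t/τ₁) = 0.29861, e^(−t/τ₂) = 0.50453.
C₂ = 0.686·[1 − (7.2727·0.29861 − 12.848·0.50453)/(-5.5758)] = 0.686·0.22687 = 0.15564 g/L.

0.156 g/L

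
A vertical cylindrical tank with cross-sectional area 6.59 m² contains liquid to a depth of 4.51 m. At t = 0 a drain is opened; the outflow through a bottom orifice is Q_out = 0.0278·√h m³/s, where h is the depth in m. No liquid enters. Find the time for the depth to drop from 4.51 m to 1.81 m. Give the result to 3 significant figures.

369 s

A dh/dt = −Q_out = −0.0278 √h.
This is separable: 2 d(√h)/dt = −0.0278/A, so √h = √h₀ − (0.0278/(2A)) t.
t = 2A(√h₀ − √h)/0.0278 = 2·6.59·(√4.51 − √1.81)/0.0278
  = 13.180 × (2.1237 − 1.3454) / 0.0278 = 369.00 s.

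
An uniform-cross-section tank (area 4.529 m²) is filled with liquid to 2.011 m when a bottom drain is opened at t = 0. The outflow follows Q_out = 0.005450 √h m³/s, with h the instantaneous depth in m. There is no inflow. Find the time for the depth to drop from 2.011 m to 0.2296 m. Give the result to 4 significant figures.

1561 s

A dh/dt = −Q_out = −0.005450 √h.
Separate and integrate: 2(√h − √h₀) = −(0.005450/A) t.
t = 2A(√h₀ − √h)/0.005450 = 2·4.529·(√2.011 − √0.2296)/0.005450
  = 9.05800 × (1.41810 − 0.479166) / 0.005450 = 1560.52 s.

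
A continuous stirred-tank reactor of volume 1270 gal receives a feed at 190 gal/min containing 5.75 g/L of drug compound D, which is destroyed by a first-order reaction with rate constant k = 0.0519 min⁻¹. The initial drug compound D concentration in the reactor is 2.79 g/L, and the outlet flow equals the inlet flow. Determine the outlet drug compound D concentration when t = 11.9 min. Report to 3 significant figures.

Species balance: V dC/dt = Q C_in − Q C − k V C.
dC/dt = (Q/V) C_in − (Q/V + k) C; effective rate a = Q/V + k = 0.14961 + 0.0519 = 0.20151 min⁻¹.
C_ss = Q C_in/(Q + kV) = 4.2690 g/L; C(t) = C_ss + (C₀ − C_ss) e^(−a t).
C(11.9) = 4.2690 + (-1.4790)·e^(−0.20151·11.9) = 4.2690 + (-1.4790)·0.090906 = 4.1346 g/L.

4.13 g/L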